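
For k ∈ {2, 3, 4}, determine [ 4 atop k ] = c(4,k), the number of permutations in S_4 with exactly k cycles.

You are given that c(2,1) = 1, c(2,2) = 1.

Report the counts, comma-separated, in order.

11, 6, 1

row 3: T[3][1]=2·1+0=2  T[3][2]=2·1+1=3  T[3][3]=2·0+1=1
row 4: T[4][2]=3·3+2=11  T[4][3]=3·1+3=6  T[4][4]=3·0+1=1
Read c(4,2) = 11, c(4,3) = 6, c(4,4) = 1.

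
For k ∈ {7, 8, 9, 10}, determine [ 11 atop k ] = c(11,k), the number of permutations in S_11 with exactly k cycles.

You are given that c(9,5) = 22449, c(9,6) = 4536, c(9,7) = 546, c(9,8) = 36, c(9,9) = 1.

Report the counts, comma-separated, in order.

157773, 18150, 1320, 55

row 10: T[10][6]=9·4536+22449=63273  T[10][7]=9·546+4536=9450  T[10][8]=9·36+546=870  T[10][9]=9·1+36=45  T[10][10]=9·0+1=1
row 11: T[11][7]=10·9450+63273=157773  T[11][8]=10·870+9450=18150  T[11][9]=10·45+870=1320  T[11][10]=10·1+45=55
Read c(11,7) = 157773, c(11,8) = 18150, c(11,9) = 1320, c(11,10) = 55.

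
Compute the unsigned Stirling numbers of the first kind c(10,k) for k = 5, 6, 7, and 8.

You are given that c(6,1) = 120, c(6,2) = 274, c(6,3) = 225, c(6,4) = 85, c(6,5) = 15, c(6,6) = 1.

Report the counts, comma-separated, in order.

269325, 63273, 9450, 870

@7  (7,2):274·6+120→1764, (7,3):225·6+274→1624, (7,4):85·6+225→735, (7,5):15·6+85→175, (7,6):1·6+15→21, (7,7):0·6+1→1
@8  (8,3):1624·7+1764→13132, (8,4):735·7+1624→6769, (8,5):175·7+735→1960, (8,6):21·7+175→322, (8,7):1·7+21→28, (8,8):0·7+1→1
@9  (9,4):6769·8+13132→67284, (9,5):1960·8+6769→22449, (9,6):322·8+1960→4536, (9,7):28·8+322→546, (9,8):1·8+28→36
@10  (10,5):22449·9+67284→269325, (10,6):4536·9+22449→63273, (10,7):546·9+4536→9450, (10,8):36·9+546→870
Read c(10,5) = 269325, c(10,6) = 63273, c(10,7) = 9450, c(10,8) = 870.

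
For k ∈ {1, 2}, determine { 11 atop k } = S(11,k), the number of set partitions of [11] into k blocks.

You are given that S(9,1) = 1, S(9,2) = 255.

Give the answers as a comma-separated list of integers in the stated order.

1, 1023

@10  (10,1):1·1+0→1, (10,2):255·2+1→511
@11  (11,1):1·1+0→1, (11,2):511·2+1→1023
Read S(11,1) = 1, S(11,2) = 1023.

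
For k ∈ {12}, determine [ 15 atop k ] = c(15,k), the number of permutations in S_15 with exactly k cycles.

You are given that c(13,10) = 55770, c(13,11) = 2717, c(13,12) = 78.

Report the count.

row 14: T[14][11]=13·2717+55770=91091  T[14][12]=13·78+2717=3731
row 15: T[15][12]=14·3731+91091=143325
Read c(15,12) = 143325.

143325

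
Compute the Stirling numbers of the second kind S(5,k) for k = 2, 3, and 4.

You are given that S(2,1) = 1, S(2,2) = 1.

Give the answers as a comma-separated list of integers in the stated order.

15, 25, 10

i=3: T(3,1)=0+1·1=1 | T(3,2)=1+2·1=3 | T(3,3)=1+3·0=1
i=4: T(4,1)=0+1·1=1 | T(4,2)=1+2·3=7 | T(4,3)=3+3·1=6 | T(4,4)=1+4·0=1
i=5: T(5,2)=1+2·7=15 | T(5,3)=7+3·6=25 | T(5,4)=6+4·1=10
Read S(5,2) = 15, S(5,3) = 25, S(5,4) = 10.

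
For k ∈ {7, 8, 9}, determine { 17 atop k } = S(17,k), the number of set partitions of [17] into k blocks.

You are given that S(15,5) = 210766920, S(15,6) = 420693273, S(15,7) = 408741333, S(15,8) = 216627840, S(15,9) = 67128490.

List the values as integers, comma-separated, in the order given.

25708104786, 20415995028, 9528822303

@16  (16,6):420693273·6+210766920→2734926558, (16,7):408741333·7+420693273→3281882604, (16,8):216627840·8+408741333→2141764053, (16,9):67128490·9+216627840→820784250
@17  (17,7):3281882604·7+2734926558→25708104786, (17,8):2141764053·8+3281882604→20415995028, (17,9):820784250·9+2141764053→9528822303
Read S(17,7) = 25708104786, S(17,8) = 20415995028, S(17,9) = 9528822303.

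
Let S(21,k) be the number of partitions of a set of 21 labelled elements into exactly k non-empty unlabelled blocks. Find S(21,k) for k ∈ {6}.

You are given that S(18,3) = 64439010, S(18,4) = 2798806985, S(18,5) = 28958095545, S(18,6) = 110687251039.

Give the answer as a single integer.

26585679462804

@19  (19,4):2798806985·4+64439010→11259666950, (19,5):28958095545·5+2798806985→147589284710, (19,6):110687251039·6+28958095545→693081601779
@20  (20,5):147589284710·5+11259666950→749206090500, (20,6):693081601779·6+147589284710→4306078895384
@21  (21,6):4306078895384·6+749206090500→26585679462804
Read S(21,6) = 26585679462804.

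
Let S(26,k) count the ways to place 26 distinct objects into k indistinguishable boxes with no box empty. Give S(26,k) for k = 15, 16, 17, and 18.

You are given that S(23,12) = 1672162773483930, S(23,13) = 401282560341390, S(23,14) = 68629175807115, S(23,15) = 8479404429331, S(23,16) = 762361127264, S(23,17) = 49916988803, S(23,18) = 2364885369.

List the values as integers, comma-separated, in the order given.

90449030191104000, 12725877242482560, 1343731795378830, 107025546101760

row 24: T[24][13]=13·401282560341390+1672162773483930=6888836057922000  T[24][14]=14·68629175807115+401282560341390=1362091021641000  T[24][15]=15·8479404429331+68629175807115=195820242247080  T[24][16]=16·762361127264+8479404429331=20677182465555  T[24][17]=17·49916988803+762361127264=1610949936915  T[24][18]=18·2364885369+49916988803=92484925445
row 25: T[25][14]=14·1362091021641000+6888836057922000=25958110360896000  T[25][15]=15·195820242247080+1362091021641000=4299394655347200  T[25][16]=16·20677182465555+195820242247080=526655161695960  T[25][17]=17·1610949936915+20677182465555=48063331393110  T[25][18]=18·92484925445+1610949936915=3275678594925
row 26: T[26][15]=15·4299394655347200+25958110360896000=90449030191104000  T[26][16]=16·526655161695960+4299394655347200=12725877242482560  T[26][17]=17·48063331393110+526655161695960=1343731795378830  T[26][18]=18·3275678594925+48063331393110=107025546101760
Read S(26,15) = 90449030191104000, S(26,16) = 12725877242482560, S(26,17) = 1343731795378830, S(26,18) = 107025546101760.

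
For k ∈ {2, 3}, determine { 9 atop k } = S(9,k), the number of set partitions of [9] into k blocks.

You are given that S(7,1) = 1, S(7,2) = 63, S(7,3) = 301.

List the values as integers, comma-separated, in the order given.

255, 3025

row 8: T[8][1]=1·1+0=1  T[8][2]=2·63+1=127  T[8][3]=3·301+63=966
row 9: T[9][2]=2·127+1=255  T[9][3]=3·966+127=3025
Read S(9,2) = 255, S(9,3) = 3025.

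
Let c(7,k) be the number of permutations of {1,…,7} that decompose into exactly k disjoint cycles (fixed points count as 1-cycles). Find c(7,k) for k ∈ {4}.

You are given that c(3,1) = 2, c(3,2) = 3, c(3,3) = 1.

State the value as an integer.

735

row 4: T[4][1]=3·2+0=6  T[4][2]=3·3+2=11  T[4][3]=3·1+3=6  T[4][4]=3·0+1=1
row 5: T[5][2]=4·11+6=50  T[5][3]=4·6+11=35  T[5][4]=4·1+6=10
row 6: T[6][3]=5·35+50=225  T[6][4]=5·10+35=85
row 7: T[7][4]=6·85+225=735
Read c(7,4) = 735.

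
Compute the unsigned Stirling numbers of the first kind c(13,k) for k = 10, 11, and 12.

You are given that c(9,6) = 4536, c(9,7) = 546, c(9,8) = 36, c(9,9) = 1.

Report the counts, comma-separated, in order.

55770, 2717, 78

[10] T[10,7]:9*546+4536=9450 · T[10,8]:9*36+546=870 · T[10,9]:9*1+36=45 · T[10,10]:9*0+1=1
[11] T[11,8]:10*870+9450=18150 · T[11,9]:10*45+870=1320 · T[11,10]:10*1+45=55 · T[11,11]:10*0+1=1
[12] T[12,9]:11*1320+18150=32670 · T[12,10]:11*55+1320=1925 · T[12,11]:11*1+55=66 · T[12,12]:11*0+1=1
[13] T[13,10]:12*1925+32670=55770 · T[13,11]:12*66+1925=2717 · T[13,12]:12*1+66=78
Read c(13,10) = 55770, c(13,11) = 2717, c(13,12) = 78.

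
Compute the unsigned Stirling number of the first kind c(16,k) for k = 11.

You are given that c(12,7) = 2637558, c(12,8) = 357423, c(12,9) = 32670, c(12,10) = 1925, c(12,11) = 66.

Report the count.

78558480

i=13: T(13,8)=2637558+12·357423=6926634 | T(13,9)=357423+12·32670=749463 | T(13,10)=32670+12·1925=55770 | T(13,11)=1925+12·66=2717
i=14: T(14,9)=6926634+13·749463=16669653 | T(14,10)=749463+13·55770=1474473 | T(14,11)=55770+13·2717=91091
i=15: T(15,10)=16669653+14·1474473=37312275 | T(15,11)=1474473+14·91091=2749747
i=16: T(16,11)=37312275+15·2749747=78558480
Read c(16,11) = 78558480.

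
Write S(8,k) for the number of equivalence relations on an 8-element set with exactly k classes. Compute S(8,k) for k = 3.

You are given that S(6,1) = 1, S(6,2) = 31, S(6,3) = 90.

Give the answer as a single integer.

966

r7: T_7,2=2×31+1=63; T_7,3=3×90+31=301
r8: T_8,3=3×301+63=966
Read S(8,3) = 966.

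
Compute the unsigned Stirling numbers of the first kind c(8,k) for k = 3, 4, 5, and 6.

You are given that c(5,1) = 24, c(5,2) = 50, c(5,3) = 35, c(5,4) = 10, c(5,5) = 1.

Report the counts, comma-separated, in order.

13132, 6769, 1960, 322

[6] T[6,1]:5*24+0=120 · T[6,2]:5*50+24=274 · T[6,3]:5*35+50=225 · T[6,4]:5*10+35=85 · T[6,5]:5*1+10=15 · T[6,6]:5*0+1=1
[7] T[7,2]:6*274+120=1764 · T[7,3]:6*225+274=1624 · T[7,4]:6*85+225=735 · T[7,5]:6*15+85=175 · T[7,6]:6*1+15=21
[8] T[8,3]:7*1624+1764=13132 · T[8,4]:7*735+1624=6769 · T[8,5]:7*175+735=1960 · T[8,6]:7*21+175=322
Read c(8,3) = 13132, c(8,4) = 6769, c(8,5) = 1960, c(8,6) = 322.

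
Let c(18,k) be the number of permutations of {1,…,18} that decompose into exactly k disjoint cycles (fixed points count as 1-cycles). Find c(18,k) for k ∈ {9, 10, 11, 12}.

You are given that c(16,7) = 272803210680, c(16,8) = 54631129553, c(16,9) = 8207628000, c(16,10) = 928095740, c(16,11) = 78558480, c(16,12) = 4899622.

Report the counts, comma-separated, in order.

4308105301929, 577924894833, 60202693980, 4853222764

[17] T[17,8]:16*54631129553+272803210680=1146901283528 · T[17,9]:16*8207628000+54631129553=185953177553 · T[17,10]:16*928095740+8207628000=23057159840 · T[17,11]:16*78558480+928095740=2185031420 · T[17,12]:16*4899622+78558480=156952432
[18] T[18,9]:17*185953177553+1146901283528=4308105301929 · T[18,10]:17*23057159840+185953177553=577924894833 · T[18,11]:17*2185031420+23057159840=60202693980 · T[18,12]:17*156952432+2185031420=4853222764
Read c(18,9) = 4308105301929, c(18,10) = 577924894833, c(18,11) = 60202693980, c(18,12) = 4853222764.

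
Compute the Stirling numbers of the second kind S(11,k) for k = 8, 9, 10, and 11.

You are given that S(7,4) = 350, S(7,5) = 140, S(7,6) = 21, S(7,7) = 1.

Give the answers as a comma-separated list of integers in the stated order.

i=8: T(8,5)=350+5·140=1050 | T(8,6)=140+6·21=266 | T(8,7)=21+7·1=28 | T(8,8)=1+8·0=1
i=9: T(9,6)=1050+6·266=2646 | T(9,7)=266+7·28=462 | T(9,8)=28+8·1=36 | T(9,9)=1+9·0=1
i=10: T(10,7)=2646+7·462=5880 | T(10,8)=462+8·36=750 | T(10,9)=36+9·1=45 | T(10,10)=1+10·0=1
i=11: T(11,8)=5880+8·750=11880 | T(11,9)=750+9·45=1155 | T(11,10)=45+10·1=55 | T(11,11)=1+11·0=1
Read S(11,8) = 11880, S(11,9) = 1155, S(11,10) = 55, S(11,11) = 1.

11880, 1155, 55, 1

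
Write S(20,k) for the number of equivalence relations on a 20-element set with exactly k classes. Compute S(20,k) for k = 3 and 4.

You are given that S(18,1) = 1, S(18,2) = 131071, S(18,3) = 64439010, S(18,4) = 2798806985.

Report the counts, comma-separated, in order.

580606446, 45232115901

@19  (19,2):131071·2+1→262143, (19,3):64439010·3+131071→193448101, (19,4):2798806985·4+64439010→11259666950
@20  (20,3):193448101·3+262143→580606446, (20,4):11259666950·4+193448101→45232115901
Read S(20,3) = 580606446, S(20,4) = 45232115901.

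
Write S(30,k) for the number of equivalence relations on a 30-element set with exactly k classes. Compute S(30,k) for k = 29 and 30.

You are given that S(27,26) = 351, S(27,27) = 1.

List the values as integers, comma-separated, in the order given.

row 28: T[28][27]=27·1+351=378  T[28][28]=28·0+1=1
row 29: T[29][28]=28·1+378=406  T[29][29]=29·0+1=1
row 30: T[30][29]=29·1+406=435  T[30][30]=30·0+1=1
Read S(30,29) = 435, S(30,30) = 1.

435, 1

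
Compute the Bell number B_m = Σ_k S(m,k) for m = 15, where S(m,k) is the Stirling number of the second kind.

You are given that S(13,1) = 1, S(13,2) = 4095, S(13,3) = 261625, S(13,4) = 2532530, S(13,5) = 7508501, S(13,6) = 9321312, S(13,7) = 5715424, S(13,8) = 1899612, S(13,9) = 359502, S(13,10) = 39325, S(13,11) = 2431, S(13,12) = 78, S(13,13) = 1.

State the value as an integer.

1382958545

[14] T[14,1]:1*1+0=1 · T[14,2]:2*4095+1=8191 · T[14,3]:3*261625+4095=788970 · T[14,4]:4*2532530+261625=10391745 · T[14,5]:5*7508501+2532530=40075035 · T[14,6]:6*9321312+7508501=63436373 · T[14,7]:7*5715424+9321312=49329280 · T[14,8]:8*1899612+5715424=20912320 · T[14,9]:9*359502+1899612=5135130 · T[14,10]:10*39325+359502=752752 · T[14,11]:11*2431+39325=66066 · T[14,12]:12*78+2431=3367 · T[14,13]:13*1+78=91 · T[14,14]:14*0+1=1
[15] T[15,1]:1*1+0=1 · T[15,2]:2*8191+1=16383 · T[15,3]:3*788970+8191=2375101 · T[15,4]:4*10391745+788970=42355950 · T[15,5]:5*40075035+10391745=210766920 · T[15,6]:6*63436373+40075035=420693273 · T[15,7]:7*49329280+63436373=408741333 · T[15,8]:8*20912320+49329280=216627840 · T[15,9]:9*5135130+20912320=67128490 · T[15,10]:10*752752+5135130=12662650 · T[15,11]:11*66066+752752=1479478 · T[15,12]:12*3367+66066=106470 · T[15,13]:13*91+3367=4550 · T[15,14]:14*1+91=105 · T[15,15]:15*0+1=1
B_15 = ΣS(15,k) = 1+16383+2375101+42355950+210766920+420693273+408741333+216627840+67128490+12662650+1479478+106470+4550+105+1 = 1382958545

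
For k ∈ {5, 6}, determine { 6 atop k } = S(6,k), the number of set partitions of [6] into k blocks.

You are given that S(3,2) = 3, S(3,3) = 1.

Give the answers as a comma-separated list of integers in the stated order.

15, 1

r4: T_4,3=3×1+3=6; T_4,4=4×0+1=1
r5: T_5,4=4×1+6=10; T_5,5=5×0+1=1
r6: T_6,5=5×1+10=15; T_6,6=6×0+1=1
Read S(6,5) = 15, S(6,6) = 1.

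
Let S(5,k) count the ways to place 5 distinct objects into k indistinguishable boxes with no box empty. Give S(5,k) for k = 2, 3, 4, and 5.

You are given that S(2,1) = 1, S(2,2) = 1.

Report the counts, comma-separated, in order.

[3] T[3,1]:1*1+0=1 · T[3,2]:2*1+1=3 · T[3,3]:3*0+1=1
[4] T[4,1]:1*1+0=1 · T[4,2]:2*3+1=7 · T[4,3]:3*1+3=6 · T[4,4]:4*0+1=1
[5] T[5,2]:2*7+1=15 · T[5,3]:3*6+7=25 · T[5,4]:4*1+6=10 · T[5,5]:5*0+1=1
Read S(5,2) = 15, S(5,3) = 25, S(5,4) = 10, S(5,5) = 1.

15, 25, 10, 1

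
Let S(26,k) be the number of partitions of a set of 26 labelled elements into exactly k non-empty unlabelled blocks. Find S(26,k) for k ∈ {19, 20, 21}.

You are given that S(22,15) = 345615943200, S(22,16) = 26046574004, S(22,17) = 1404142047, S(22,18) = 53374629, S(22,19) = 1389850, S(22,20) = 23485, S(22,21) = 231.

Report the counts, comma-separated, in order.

[23] T[23,16]:16*26046574004+345615943200=762361127264 · T[23,17]:17*1404142047+26046574004=49916988803 · T[23,18]:18*53374629+1404142047=2364885369 · T[23,19]:19*1389850+53374629=79781779 · T[23,20]:20*23485+1389850=1859550 · T[23,21]:21*231+23485=28336
[24] T[24,17]:17*49916988803+762361127264=1610949936915 · T[24,18]:18*2364885369+49916988803=92484925445 · T[24,19]:19*79781779+2364885369=3880739170 · T[24,20]:20*1859550+79781779=116972779 · T[24,21]:21*28336+1859550=2454606
[25] T[25,18]:18*92484925445+1610949936915=3275678594925 · T[25,19]:19*3880739170+92484925445=166218969675 · T[25,20]:20*116972779+3880739170=6220194750 · T[25,21]:21*2454606+116972779=168519505
[26] T[26,19]:19*166218969675+3275678594925=6433839018750 · T[26,20]:20*6220194750+166218969675=290622864675 · T[26,21]:21*168519505+6220194750=9759104355
Read S(26,19) = 6433839018750, S(26,20) = 290622864675, S(26,21) = 9759104355.

6433839018750, 290622864675, 9759104355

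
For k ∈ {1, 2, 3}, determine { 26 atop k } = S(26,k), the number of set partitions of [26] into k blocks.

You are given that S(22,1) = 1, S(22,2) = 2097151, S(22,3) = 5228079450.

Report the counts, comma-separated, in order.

[23] T[23,1]:1*1+0=1 · T[23,2]:2*2097151+1=4194303 · T[23,3]:3*5228079450+2097151=15686335501
[24] T[24,1]:1*1+0=1 · T[24,2]:2*4194303+1=8388607 · T[24,3]:3*15686335501+4194303=47063200806
[25] T[25,1]:1*1+0=1 · T[25,2]:2*8388607+1=16777215 · T[25,3]:3*47063200806+8388607=141197991025
[26] T[26,1]:1*1+0=1 · T[26,2]:2*16777215+1=33554431 · T[26,3]:3*141197991025+16777215=423610750290
Read S(26,1) = 1, S(26,2) = 33554431, S(26,3) = 423610750290.

1, 33554431, 423610750290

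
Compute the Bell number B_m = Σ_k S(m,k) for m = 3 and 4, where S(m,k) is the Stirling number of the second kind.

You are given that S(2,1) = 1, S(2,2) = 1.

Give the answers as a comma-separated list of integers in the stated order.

5, 15

r3: T_3,1=1×1+0=1; T_3,2=2×1+1=3; T_3,3=3×0+1=1
r4: T_4,1=1×1+0=1; T_4,2=2×3+1=7; T_4,3=3×1+3=6; T_4,4=4×0+1=1
B_3 = ΣS(3,k) = 1+3+1 = 5
B_4 = ΣS(4,k) = 1+7+6+1 = 15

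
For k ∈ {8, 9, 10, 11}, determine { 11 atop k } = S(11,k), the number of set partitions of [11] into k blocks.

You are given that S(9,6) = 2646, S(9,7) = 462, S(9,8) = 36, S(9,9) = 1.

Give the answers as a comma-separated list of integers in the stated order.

11880, 1155, 55, 1

@10  (10,7):462·7+2646→5880, (10,8):36·8+462→750, (10,9):1·9+36→45, (10,10):0·10+1→1
@11  (11,8):750·8+5880→11880, (11,9):45·9+750→1155, (11,10):1·10+45→55, (11,11):0·11+1→1
Read S(11,8) = 11880, S(11,9) = 1155, S(11,10) = 55, S(11,11) = 1.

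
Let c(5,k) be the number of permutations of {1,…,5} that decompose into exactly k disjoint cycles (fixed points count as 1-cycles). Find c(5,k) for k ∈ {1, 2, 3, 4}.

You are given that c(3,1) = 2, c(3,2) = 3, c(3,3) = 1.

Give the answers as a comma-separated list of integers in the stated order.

24, 50, 35, 10

row 4: T[4][1]=3·2+0=6  T[4][2]=3·3+2=11  T[4][3]=3·1+3=6  T[4][4]=3·0+1=1
row 5: T[5][1]=4·6+0=24  T[5][2]=4·11+6=50  T[5][3]=4·6+11=35  T[5][4]=4·1+6=10
Read c(5,1) = 24, c(5,2) = 50, c(5,3) = 35, c(5,4) = 10.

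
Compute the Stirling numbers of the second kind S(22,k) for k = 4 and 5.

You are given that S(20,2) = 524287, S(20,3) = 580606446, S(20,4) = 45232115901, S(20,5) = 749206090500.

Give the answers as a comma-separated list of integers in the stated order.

[21] T[21,3]:3*580606446+524287=1742343625 · T[21,4]:4*45232115901+580606446=181509070050 · T[21,5]:5*749206090500+45232115901=3791262568401
[22] T[22,4]:4*181509070050+1742343625=727778623825 · T[22,5]:5*3791262568401+181509070050=19137821912055
Read S(22,4) = 727778623825, S(22,5) = 19137821912055.

727778623825, 19137821912055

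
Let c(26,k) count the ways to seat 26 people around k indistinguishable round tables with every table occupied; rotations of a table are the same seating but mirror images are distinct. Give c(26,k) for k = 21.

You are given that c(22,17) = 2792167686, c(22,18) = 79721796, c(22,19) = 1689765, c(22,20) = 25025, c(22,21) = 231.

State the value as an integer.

17247104875

@23  (23,18):79721796·22+2792167686→4546047198, (23,19):1689765·22+79721796→116896626, (23,20):25025·22+1689765→2240315, (23,21):231·22+25025→30107
@24  (24,19):116896626·23+4546047198→7234669596, (24,20):2240315·23+116896626→168423871, (24,21):30107·23+2240315→2932776
@25  (25,20):168423871·24+7234669596→11276842500, (25,21):2932776·24+168423871→238810495
@26  (26,21):238810495·25+11276842500→17247104875
Read c(26,21) = 17247104875.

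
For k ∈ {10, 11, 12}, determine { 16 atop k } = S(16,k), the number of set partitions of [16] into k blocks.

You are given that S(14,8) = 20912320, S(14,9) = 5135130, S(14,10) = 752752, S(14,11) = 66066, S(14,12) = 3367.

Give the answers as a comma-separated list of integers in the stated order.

@15  (15,9):5135130·9+20912320→67128490, (15,10):752752·10+5135130→12662650, (15,11):66066·11+752752→1479478, (15,12):3367·12+66066→106470
@16  (16,10):12662650·10+67128490→193754990, (16,11):1479478·11+12662650→28936908, (16,12):106470·12+1479478→2757118
Read S(16,10) = 193754990, S(16,11) = 28936908, S(16,12) = 2757118.

193754990, 28936908, 2757118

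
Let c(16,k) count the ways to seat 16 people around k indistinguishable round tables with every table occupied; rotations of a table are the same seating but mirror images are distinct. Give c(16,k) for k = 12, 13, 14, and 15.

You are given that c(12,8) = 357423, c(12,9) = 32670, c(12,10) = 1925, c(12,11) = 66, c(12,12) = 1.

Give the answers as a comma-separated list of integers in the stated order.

4899622, 218400, 6580, 120

r13: T_13,9=12×32670+357423=749463; T_13,10=12×1925+32670=55770; T_13,11=12×66+1925=2717; T_13,12=12×1+66=78; T_13,13=12×0+1=1
r14: T_14,10=13×55770+749463=1474473; T_14,11=13×2717+55770=91091; T_14,12=13×78+2717=3731; T_14,13=13×1+78=91; T_14,14=13×0+1=1
r15: T_15,11=14×91091+1474473=2749747; T_15,12=14×3731+91091=143325; T_15,13=14×91+3731=5005; T_15,14=14×1+91=105; T_15,15=14×0+1=1
r16: T_16,12=15×143325+2749747=4899622; T_16,13=15×5005+143325=218400; T_16,14=15×105+5005=6580; T_16,15=15×1+105=120
Read c(16,12) = 4899622, c(16,13) = 218400, c(16,14) = 6580, c(16,15) = 120.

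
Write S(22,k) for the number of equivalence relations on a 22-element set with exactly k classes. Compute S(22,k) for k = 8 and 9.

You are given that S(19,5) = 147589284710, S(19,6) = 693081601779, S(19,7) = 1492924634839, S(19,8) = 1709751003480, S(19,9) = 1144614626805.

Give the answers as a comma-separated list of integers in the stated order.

1142399079991620, 1241963303533920

row 20: T[20][6]=6·693081601779+147589284710=4306078895384  T[20][7]=7·1492924634839+693081601779=11143554045652  T[20][8]=8·1709751003480+1492924634839=15170932662679  T[20][9]=9·1144614626805+1709751003480=12011282644725
row 21: T[21][7]=7·11143554045652+4306078895384=82310957214948  T[21][8]=8·15170932662679+11143554045652=132511015347084  T[21][9]=9·12011282644725+15170932662679=123272476465204
row 22: T[22][8]=8·132511015347084+82310957214948=1142399079991620  T[22][9]=9·123272476465204+132511015347084=1241963303533920
Read S(22,8) = 1142399079991620, S(22,9) = 1241963303533920.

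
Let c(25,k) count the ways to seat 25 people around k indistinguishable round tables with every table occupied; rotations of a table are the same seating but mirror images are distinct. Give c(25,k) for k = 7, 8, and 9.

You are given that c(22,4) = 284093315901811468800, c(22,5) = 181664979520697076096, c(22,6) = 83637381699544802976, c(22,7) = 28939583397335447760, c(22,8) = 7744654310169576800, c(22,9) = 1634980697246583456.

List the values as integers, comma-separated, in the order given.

496910165055549644836800, 145901905527662649288000, 34218695959407148992880

r23: T_23,5=22×181664979520697076096+284093315901811468800=4280722865357147142912; T_23,6=22×83637381699544802976+181664979520697076096=2021687376910682741568; T_23,7=22×28939583397335447760+83637381699544802976=720308216440924653696; T_23,8=22×7744654310169576800+28939583397335447760=199321978221066137360; T_23,9=22×1634980697246583456+7744654310169576800=43714229649594412832
r24: T_24,6=23×2021687376910682741568+4280722865357147142912=50779532534302850198976; T_24,7=23×720308216440924653696+2021687376910682741568=18588776355051949776576; T_24,8=23×199321978221066137360+720308216440924653696=5304713715525445812976; T_24,9=23×43714229649594412832+199321978221066137360=1204749260161737632496
r25: T_25,7=24×18588776355051949776576+50779532534302850198976=496910165055549644836800; T_25,8=24×5304713715525445812976+18588776355051949776576=145901905527662649288000; T_25,9=24×1204749260161737632496+5304713715525445812976=34218695959407148992880
Read c(25,7) = 496910165055549644836800, c(25,8) = 145901905527662649288000, c(25,9) = 34218695959407148992880.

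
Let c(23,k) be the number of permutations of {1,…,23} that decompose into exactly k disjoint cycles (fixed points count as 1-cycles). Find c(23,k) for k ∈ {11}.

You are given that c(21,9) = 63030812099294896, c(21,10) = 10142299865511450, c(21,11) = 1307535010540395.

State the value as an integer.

@22  (22,10):10142299865511450·21+63030812099294896→276019109275035346, (22,11):1307535010540395·21+10142299865511450→37600535086859745
@23  (23,11):37600535086859745·22+276019109275035346→1103230881185949736
Read c(23,11) = 1103230881185949736.

1103230881185949736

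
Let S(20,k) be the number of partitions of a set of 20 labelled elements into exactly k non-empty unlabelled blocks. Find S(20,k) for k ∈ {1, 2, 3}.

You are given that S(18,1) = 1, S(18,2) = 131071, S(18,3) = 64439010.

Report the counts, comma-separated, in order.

i=19: T(19,1)=0+1·1=1 | T(19,2)=1+2·131071=262143 | T(19,3)=131071+3·64439010=193448101
i=20: T(20,1)=0+1·1=1 | T(20,2)=1+2·262143=524287 | T(20,3)=262143+3·193448101=580606446
Read S(20,1) = 1, S(20,2) = 524287, S(20,3) = 580606446.

1, 524287, 580606446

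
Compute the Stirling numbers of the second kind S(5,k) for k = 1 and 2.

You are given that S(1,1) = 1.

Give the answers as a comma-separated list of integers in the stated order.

i=2: T(2,1)=0+1·1=1 | T(2,2)=1+2·0=1
i=3: T(3,1)=0+1·1=1 | T(3,2)=1+2·1=3
i=4: T(4,1)=0+1·1=1 | T(4,2)=1+2·3=7
i=5: T(5,1)=0+1·1=1 | T(5,2)=1+2·7=15
Read S(5,1) = 1, S(5,2) = 15.

1, 15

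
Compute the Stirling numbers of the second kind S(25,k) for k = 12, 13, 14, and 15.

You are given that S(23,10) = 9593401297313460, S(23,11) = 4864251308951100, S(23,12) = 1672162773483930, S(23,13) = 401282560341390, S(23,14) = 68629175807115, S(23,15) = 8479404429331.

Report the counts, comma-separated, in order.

362262620784874680, 114485073343744260, 25958110360896000, 4299394655347200

i=24: T(24,11)=9593401297313460+11·4864251308951100=63100165695775560 | T(24,12)=4864251308951100+12·1672162773483930=24930204590758260 | T(24,13)=1672162773483930+13·401282560341390=6888836057922000 | T(24,14)=401282560341390+14·68629175807115=1362091021641000 | T(24,15)=68629175807115+15·8479404429331=195820242247080
i=25: T(25,12)=63100165695775560+12·24930204590758260=362262620784874680 | T(25,13)=24930204590758260+13·6888836057922000=114485073343744260 | T(25,14)=6888836057922000+14·1362091021641000=25958110360896000 | T(25,15)=1362091021641000+15·195820242247080=4299394655347200
Read S(25,12) = 362262620784874680, S(25,13) = 114485073343744260, S(25,14) = 25958110360896000, S(25,15) = 4299394655347200.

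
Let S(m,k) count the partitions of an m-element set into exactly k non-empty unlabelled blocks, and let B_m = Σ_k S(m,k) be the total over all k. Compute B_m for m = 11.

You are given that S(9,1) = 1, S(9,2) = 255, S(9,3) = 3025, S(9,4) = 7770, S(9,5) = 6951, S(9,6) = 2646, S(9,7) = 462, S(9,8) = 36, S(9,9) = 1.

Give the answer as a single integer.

678570

[10] T[10,1]:1*1+0=1 · T[10,2]:2*255+1=511 · T[10,3]:3*3025+255=9330 · T[10,4]:4*7770+3025=34105 · T[10,5]:5*6951+7770=42525 · T[10,6]:6*2646+6951=22827 · T[10,7]:7*462+2646=5880 · T[10,8]:8*36+462=750 · T[10,9]:9*1+36=45 · T[10,10]:10*0+1=1
[11] T[11,1]:1*1+0=1 · T[11,2]:2*511+1=1023 · T[11,3]:3*9330+511=28501 · T[11,4]:4*34105+9330=145750 · T[11,5]:5*42525+34105=246730 · T[11,6]:6*22827+42525=179487 · T[11,7]:7*5880+22827=63987 · T[11,8]:8*750+5880=11880 · T[11,9]:9*45+750=1155 · T[11,10]:10*1+45=55 · T[11,11]:11*0+1=1
B_11 = ΣS(11,k) = 1+1023+28501+145750+246730+179487+63987+11880+1155+55+1 = 678570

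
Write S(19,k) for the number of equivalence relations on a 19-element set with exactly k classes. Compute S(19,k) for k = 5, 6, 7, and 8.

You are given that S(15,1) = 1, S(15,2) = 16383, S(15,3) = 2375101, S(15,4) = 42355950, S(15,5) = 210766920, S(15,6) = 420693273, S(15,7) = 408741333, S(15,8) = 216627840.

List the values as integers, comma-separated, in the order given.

i=16: T(16,2)=1+2·16383=32767 | T(16,3)=16383+3·2375101=7141686 | T(16,4)=2375101+4·42355950=171798901 | T(16,5)=42355950+5·210766920=1096190550 | T(16,6)=210766920+6·420693273=2734926558 | T(16,7)=420693273+7·408741333=3281882604 | T(16,8)=408741333+8·216627840=2141764053
i=17: T(17,3)=32767+3·7141686=21457825 | T(17,4)=7141686+4·171798901=694337290 | T(17,5)=171798901+5·1096190550=5652751651 | T(17,6)=1096190550+6·2734926558=17505749898 | T(17,7)=2734926558+7·3281882604=25708104786 | T(17,8)=3281882604+8·2141764053=20415995028
i=18: T(18,4)=21457825+4·694337290=2798806985 | T(18,5)=694337290+5·5652751651=28958095545 | T(18,6)=5652751651+6·17505749898=110687251039 | T(18,7)=17505749898+7·25708104786=197462483400 | T(18,8)=25708104786+8·20415995028=189036065010
i=19: T(19,5)=2798806985+5·28958095545=147589284710 | T(19,6)=28958095545+6·110687251039=693081601779 | T(19,7)=110687251039+7·197462483400=1492924634839 | T(19,8)=197462483400+8·189036065010=1709751003480
Read S(19,5) = 147589284710, S(19,6) = 693081601779, S(19,7) = 1492924634839, S(19,8) = 1709751003480.

147589284710, 693081601779, 1492924634839, 1709751003480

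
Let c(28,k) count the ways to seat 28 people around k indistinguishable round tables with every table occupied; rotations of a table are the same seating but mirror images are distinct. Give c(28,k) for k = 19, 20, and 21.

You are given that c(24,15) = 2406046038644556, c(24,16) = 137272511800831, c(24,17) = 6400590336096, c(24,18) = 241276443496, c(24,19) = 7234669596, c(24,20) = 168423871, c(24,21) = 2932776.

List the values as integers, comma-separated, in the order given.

i=25: T(25,16)=2406046038644556+24·137272511800831=5700586321864500 | T(25,17)=137272511800831+24·6400590336096=290886679867135 | T(25,18)=6400590336096+24·241276443496=12191224980000 | T(25,19)=241276443496+24·7234669596=414908513800 | T(25,20)=7234669596+24·168423871=11276842500 | T(25,21)=168423871+24·2932776=238810495
i=26: T(26,17)=5700586321864500+25·290886679867135=12972753318542875 | T(26,18)=290886679867135+25·12191224980000=595667304367135 | T(26,19)=12191224980000+25·414908513800=22563937825000 | T(26,20)=414908513800+25·11276842500=696829576300 | T(26,21)=11276842500+25·238810495=17247104875
i=27: T(27,18)=12972753318542875+26·595667304367135=28460103232088385 | T(27,19)=595667304367135+26·22563937825000=1182329687817135 | T(27,20)=22563937825000+26·696829576300=40681506808800 | T(27,21)=696829576300+26·17247104875=1145254303050
i=28: T(28,19)=28460103232088385+27·1182329687817135=60383004803151030 | T(28,20)=1182329687817135+27·40681506808800=2280730371654735 | T(28,21)=40681506808800+27·1145254303050=71603372991150
Read c(28,19) = 60383004803151030, c(28,20) = 2280730371654735, c(28,21) = 71603372991150.

60383004803151030, 2280730371654735, 71603372991150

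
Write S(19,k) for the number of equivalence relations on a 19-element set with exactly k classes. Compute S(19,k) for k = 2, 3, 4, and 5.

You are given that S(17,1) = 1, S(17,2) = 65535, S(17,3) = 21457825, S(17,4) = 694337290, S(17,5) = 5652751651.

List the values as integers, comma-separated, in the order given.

[18] T[18,1]:1*1+0=1 · T[18,2]:2*65535+1=131071 · T[18,3]:3*21457825+65535=64439010 · T[18,4]:4*694337290+21457825=2798806985 · T[18,5]:5*5652751651+694337290=28958095545
[19] T[19,2]:2*131071+1=262143 · T[19,3]:3*64439010+131071=193448101 · T[19,4]:4*2798806985+64439010=11259666950 · T[19,5]:5*28958095545+2798806985=147589284710
Read S(19,2) = 262143, S(19,3) = 193448101, S(19,4) = 11259666950, S(19,5) = 147589284710.

262143, 193448101, 11259666950, 147589284710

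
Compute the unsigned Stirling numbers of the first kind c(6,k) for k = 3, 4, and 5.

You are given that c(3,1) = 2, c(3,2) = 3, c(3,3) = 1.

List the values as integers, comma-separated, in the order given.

row 4: T[4][1]=3·2+0=6  T[4][2]=3·3+2=11  T[4][3]=3·1+3=6  T[4][4]=3·0+1=1
row 5: T[5][2]=4·11+6=50  T[5][3]=4·6+11=35  T[5][4]=4·1+6=10  T[5][5]=4·0+1=1
row 6: T[6][3]=5·35+50=225  T[6][4]=5·10+35=85  T[6][5]=5·1+10=15
Read c(6,3) = 225, c(6,4) = 85, c(6,5) = 15.

225, 85, 15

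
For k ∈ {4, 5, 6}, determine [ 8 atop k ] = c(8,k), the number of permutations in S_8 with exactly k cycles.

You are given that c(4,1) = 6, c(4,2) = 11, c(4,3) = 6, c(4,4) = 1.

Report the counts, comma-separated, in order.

6769, 1960, 322

r5: T_5,1=4×6+0=24; T_5,2=4×11+6=50; T_5,3=4×6+11=35; T_5,4=4×1+6=10; T_5,5=4×0+1=1
r6: T_6,2=5×50+24=274; T_6,3=5×35+50=225; T_6,4=5×10+35=85; T_6,5=5×1+10=15; T_6,6=5×0+1=1
r7: T_7,3=6×225+274=1624; T_7,4=6×85+225=735; T_7,5=6×15+85=175; T_7,6=6×1+15=21
r8: T_8,4=7×735+1624=6769; T_8,5=7×175+735=1960; T_8,6=7×21+175=322
Read c(8,4) = 6769, c(8,5) = 1960, c(8,6) = 322.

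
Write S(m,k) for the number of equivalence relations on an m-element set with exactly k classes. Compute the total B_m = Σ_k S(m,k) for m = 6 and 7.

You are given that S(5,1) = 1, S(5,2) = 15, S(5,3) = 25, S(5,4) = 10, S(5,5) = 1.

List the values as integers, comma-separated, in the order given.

row 6: T[6][1]=1·1+0=1  T[6][2]=2·15+1=31  T[6][3]=3·25+15=90  T[6][4]=4·10+25=65  T[6][5]=5·1+10=15  T[6][6]=6·0+1=1
row 7: T[7][1]=1·1+0=1  T[7][2]=2·31+1=63  T[7][3]=3·90+31=301  T[7][4]=4·65+90=350  T[7][5]=5·15+65=140  T[7][6]=6·1+15=21  T[7][7]=7·0+1=1
B_6 = ΣS(6,k) = 1+31+90+65+15+1 = 203
B_7 = ΣS(7,k) = 1+63+301+350+140+21+1 = 877

203, 877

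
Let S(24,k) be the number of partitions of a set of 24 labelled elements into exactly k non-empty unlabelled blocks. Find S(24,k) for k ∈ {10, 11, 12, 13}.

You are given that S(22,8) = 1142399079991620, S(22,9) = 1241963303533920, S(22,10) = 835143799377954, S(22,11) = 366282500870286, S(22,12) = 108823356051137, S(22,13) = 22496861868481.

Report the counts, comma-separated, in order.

row 23: T[23][9]=9·1241963303533920+1142399079991620=12320068811796900  T[23][10]=10·835143799377954+1241963303533920=9593401297313460  T[23][11]=11·366282500870286+835143799377954=4864251308951100  T[23][12]=12·108823356051137+366282500870286=1672162773483930  T[23][13]=13·22496861868481+108823356051137=401282560341390
row 24: T[24][10]=10·9593401297313460+12320068811796900=108254081784931500  T[24][11]=11·4864251308951100+9593401297313460=63100165695775560  T[24][12]=12·1672162773483930+4864251308951100=24930204590758260  T[24][13]=13·401282560341390+1672162773483930=6888836057922000
Read S(24,10) = 108254081784931500, S(24,11) = 63100165695775560, S(24,12) = 24930204590758260, S(24,13) = 6888836057922000.

108254081784931500, 63100165695775560, 24930204590758260, 6888836057922000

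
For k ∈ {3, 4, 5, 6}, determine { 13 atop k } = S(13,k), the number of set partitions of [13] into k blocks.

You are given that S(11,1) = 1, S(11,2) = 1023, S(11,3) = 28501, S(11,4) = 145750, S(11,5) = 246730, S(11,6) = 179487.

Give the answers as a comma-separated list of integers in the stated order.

row 12: T[12][2]=2·1023+1=2047  T[12][3]=3·28501+1023=86526  T[12][4]=4·145750+28501=611501  T[12][5]=5·246730+145750=1379400  T[12][6]=6·179487+246730=1323652
row 13: T[13][3]=3·86526+2047=261625  T[13][4]=4·611501+86526=2532530  T[13][5]=5·1379400+611501=7508501  T[13][6]=6·1323652+1379400=9321312
Read S(13,3) = 261625, S(13,4) = 2532530, S(13,5) = 7508501, S(13,6) = 9321312.

261625, 2532530, 7508501, 9321312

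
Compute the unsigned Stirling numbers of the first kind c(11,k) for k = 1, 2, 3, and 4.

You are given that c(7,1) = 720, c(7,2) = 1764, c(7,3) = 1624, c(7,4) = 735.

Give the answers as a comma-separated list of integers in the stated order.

3628800, 10628640, 12753576, 8409500

row 8: T[8][1]=7·720+0=5040  T[8][2]=7·1764+720=13068  T[8][3]=7·1624+1764=13132  T[8][4]=7·735+1624=6769
row 9: T[9][1]=8·5040+0=40320  T[9][2]=8·13068+5040=109584  T[9][3]=8·13132+13068=118124  T[9][4]=8·6769+13132=67284
row 10: T[10][1]=9·40320+0=362880  T[10][2]=9·109584+40320=1026576  T[10][3]=9·118124+109584=1172700  T[10][4]=9·67284+118124=723680
row 11: T[11][1]=10·362880+0=3628800  T[11][2]=10·1026576+362880=10628640  T[11][3]=10·1172700+1026576=12753576  T[11][4]=10·723680+1172700=8409500
Read c(11,1) = 3628800, c(11,2) = 10628640, c(11,3) = 12753576, c(11,4) = 8409500.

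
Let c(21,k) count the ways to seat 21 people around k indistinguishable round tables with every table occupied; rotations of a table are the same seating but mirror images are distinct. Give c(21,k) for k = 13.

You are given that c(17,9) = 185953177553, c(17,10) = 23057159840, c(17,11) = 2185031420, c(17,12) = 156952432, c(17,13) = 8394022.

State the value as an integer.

[18] T[18,10]:17*23057159840+185953177553=577924894833 · T[18,11]:17*2185031420+23057159840=60202693980 · T[18,12]:17*156952432+2185031420=4853222764 · T[18,13]:17*8394022+156952432=299650806
[19] T[19,11]:18*60202693980+577924894833=1661573386473 · T[19,12]:18*4853222764+60202693980=147560703732 · T[19,13]:18*299650806+4853222764=10246937272
[20] T[20,12]:19*147560703732+1661573386473=4465226757381 · T[20,13]:19*10246937272+147560703732=342252511900
[21] T[21,13]:20*342252511900+4465226757381=11310276995381
Read c(21,13) = 11310276995381.

11310276995381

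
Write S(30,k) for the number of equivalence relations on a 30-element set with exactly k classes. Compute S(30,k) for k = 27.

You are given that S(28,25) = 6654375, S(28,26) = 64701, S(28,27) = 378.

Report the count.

@29  (29,26):64701·26+6654375→8336601, (29,27):378·27+64701→74907
@30  (30,27):74907·27+8336601→10359090
Read S(30,27) = 10359090.

10359090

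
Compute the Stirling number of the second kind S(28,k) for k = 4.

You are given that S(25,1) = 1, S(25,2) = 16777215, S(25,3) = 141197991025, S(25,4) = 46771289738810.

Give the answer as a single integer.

2998587019946701

row 26: T[26][2]=2·16777215+1=33554431  T[26][3]=3·141197991025+16777215=423610750290  T[26][4]=4·46771289738810+141197991025=187226356946265
row 27: T[27][3]=3·423610750290+33554431=1270865805301  T[27][4]=4·187226356946265+423610750290=749329038535350
row 28: T[28][4]=4·749329038535350+1270865805301=2998587019946701
Read S(28,4) = 2998587019946701.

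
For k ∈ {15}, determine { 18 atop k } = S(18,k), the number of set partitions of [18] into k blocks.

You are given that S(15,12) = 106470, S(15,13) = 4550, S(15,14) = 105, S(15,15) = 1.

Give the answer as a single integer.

i=16: T(16,13)=106470+13·4550=165620 | T(16,14)=4550+14·105=6020 | T(16,15)=105+15·1=120
i=17: T(17,14)=165620+14·6020=249900 | T(17,15)=6020+15·120=7820
i=18: T(18,15)=249900+15·7820=367200
Read S(18,15) = 367200.

367200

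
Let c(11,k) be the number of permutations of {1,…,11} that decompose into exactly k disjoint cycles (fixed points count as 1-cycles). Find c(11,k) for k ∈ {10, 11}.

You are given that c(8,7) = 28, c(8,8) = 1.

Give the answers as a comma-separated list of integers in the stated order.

row 9: T[9][8]=8·1+28=36  T[9][9]=8·0+1=1
row 10: T[10][9]=9·1+36=45  T[10][10]=9·0+1=1
row 11: T[11][10]=10·1+45=55  T[11][11]=10·0+1=1
Read c(11,10) = 55, c(11,11) = 1.

55, 1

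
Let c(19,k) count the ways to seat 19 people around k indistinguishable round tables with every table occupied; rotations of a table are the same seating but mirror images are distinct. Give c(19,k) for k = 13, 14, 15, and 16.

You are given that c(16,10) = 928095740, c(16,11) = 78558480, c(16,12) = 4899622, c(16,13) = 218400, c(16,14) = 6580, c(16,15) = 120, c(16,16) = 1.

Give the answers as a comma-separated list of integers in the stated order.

i=17: T(17,11)=928095740+16·78558480=2185031420 | T(17,12)=78558480+16·4899622=156952432 | T(17,13)=4899622+16·218400=8394022 | T(17,14)=218400+16·6580=323680 | T(17,15)=6580+16·120=8500 | T(17,16)=120+16·1=136
i=18: T(18,12)=2185031420+17·156952432=4853222764 | T(18,13)=156952432+17·8394022=299650806 | T(18,14)=8394022+17·323680=13896582 | T(18,15)=323680+17·8500=468180 | T(18,16)=8500+17·136=10812
i=19: T(19,13)=4853222764+18·299650806=10246937272 | T(19,14)=299650806+18·13896582=549789282 | T(19,15)=13896582+18·468180=22323822 | T(19,16)=468180+18·10812=662796
Read c(19,13) = 10246937272, c(19,14) = 549789282, c(19,15) = 22323822, c(19,16) = 662796.

10246937272, 549789282, 22323822, 662796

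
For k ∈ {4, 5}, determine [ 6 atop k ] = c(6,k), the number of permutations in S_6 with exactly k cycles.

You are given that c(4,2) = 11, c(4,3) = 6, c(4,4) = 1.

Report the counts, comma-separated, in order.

85, 15

@5  (5,3):6·4+11→35, (5,4):1·4+6→10, (5,5):0·4+1→1
@6  (6,4):10·5+35→85, (6,5):1·5+10→15
Read c(6,4) = 85, c(6,5) = 15.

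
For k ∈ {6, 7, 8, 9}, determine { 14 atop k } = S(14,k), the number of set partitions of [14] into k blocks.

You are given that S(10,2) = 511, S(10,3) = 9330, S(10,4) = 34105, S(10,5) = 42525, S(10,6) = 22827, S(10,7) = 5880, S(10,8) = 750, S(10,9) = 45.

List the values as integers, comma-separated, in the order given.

63436373, 49329280, 20912320, 5135130

r11: T_11,3=3×9330+511=28501; T_11,4=4×34105+9330=145750; T_11,5=5×42525+34105=246730; T_11,6=6×22827+42525=179487; T_11,7=7×5880+22827=63987; T_11,8=8×750+5880=11880; T_11,9=9×45+750=1155
r12: T_12,4=4×145750+28501=611501; T_12,5=5×246730+145750=1379400; T_12,6=6×179487+246730=1323652; T_12,7=7×63987+179487=627396; T_12,8=8×11880+63987=159027; T_12,9=9×1155+11880=22275
r13: T_13,5=5×1379400+611501=7508501; T_13,6=6×1323652+1379400=9321312; T_13,7=7×627396+1323652=5715424; T_13,8=8×159027+627396=1899612; T_13,9=9×22275+159027=359502
r14: T_14,6=6×9321312+7508501=63436373; T_14,7=7×5715424+9321312=49329280; T_14,8=8×1899612+5715424=20912320; T_14,9=9×359502+1899612=5135130
Read S(14,6) = 63436373, S(14,7) = 49329280, S(14,8) = 20912320, S(14,9) = 5135130.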